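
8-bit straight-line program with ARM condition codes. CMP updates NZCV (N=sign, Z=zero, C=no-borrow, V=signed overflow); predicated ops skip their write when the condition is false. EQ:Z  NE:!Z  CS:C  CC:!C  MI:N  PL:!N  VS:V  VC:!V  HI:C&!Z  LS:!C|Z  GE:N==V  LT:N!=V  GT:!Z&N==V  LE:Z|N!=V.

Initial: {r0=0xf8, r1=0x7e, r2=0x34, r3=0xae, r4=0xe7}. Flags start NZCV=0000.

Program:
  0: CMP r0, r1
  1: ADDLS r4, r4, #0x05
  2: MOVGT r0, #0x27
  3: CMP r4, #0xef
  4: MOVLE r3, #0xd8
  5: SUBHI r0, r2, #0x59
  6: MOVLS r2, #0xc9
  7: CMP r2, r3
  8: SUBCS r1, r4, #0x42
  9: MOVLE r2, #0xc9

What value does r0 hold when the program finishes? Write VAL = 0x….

VAL = 0xf8

0: ✓ CMP  NZCV=0011
1: · ADDLS
2: · MOVGT
3: ✓ CMP  NZCV=1000
4: ✓ MOVLE  r3←0xd8
5: · SUBHI
6: ✓ MOVLS  r2←0xc9
7: ✓ CMP  NZCV=1000
8: · SUBCS
9: ✓ MOVLE  r2←0xc9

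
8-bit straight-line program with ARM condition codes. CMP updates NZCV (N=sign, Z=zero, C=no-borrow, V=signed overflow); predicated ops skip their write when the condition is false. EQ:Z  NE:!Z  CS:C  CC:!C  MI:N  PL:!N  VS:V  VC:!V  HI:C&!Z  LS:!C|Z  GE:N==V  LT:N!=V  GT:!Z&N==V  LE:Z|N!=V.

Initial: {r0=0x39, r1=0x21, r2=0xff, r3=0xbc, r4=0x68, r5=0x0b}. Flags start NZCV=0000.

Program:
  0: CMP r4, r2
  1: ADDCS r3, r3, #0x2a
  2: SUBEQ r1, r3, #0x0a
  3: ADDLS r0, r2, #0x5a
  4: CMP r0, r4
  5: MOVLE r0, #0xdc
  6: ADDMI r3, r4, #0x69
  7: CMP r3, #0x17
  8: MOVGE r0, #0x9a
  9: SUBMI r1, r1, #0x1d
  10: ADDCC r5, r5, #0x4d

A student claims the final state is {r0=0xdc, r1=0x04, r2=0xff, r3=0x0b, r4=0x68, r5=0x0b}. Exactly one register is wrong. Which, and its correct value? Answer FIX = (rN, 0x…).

0: ✓ CMP  NZCV=0000
1: · ADDCS
2: · SUBEQ
3: ✓ ADDLS  r0←0x59
4: ✓ CMP  NZCV=1000
5: ✓ MOVLE  r0←0xdc
6: ✓ ADDMI  r3←0xd1
7: ✓ CMP  NZCV=1010
8: · MOVGE
9: ✓ SUBMI  r1←0x04
10: · ADDCC

FIX = (r3, 0xd1)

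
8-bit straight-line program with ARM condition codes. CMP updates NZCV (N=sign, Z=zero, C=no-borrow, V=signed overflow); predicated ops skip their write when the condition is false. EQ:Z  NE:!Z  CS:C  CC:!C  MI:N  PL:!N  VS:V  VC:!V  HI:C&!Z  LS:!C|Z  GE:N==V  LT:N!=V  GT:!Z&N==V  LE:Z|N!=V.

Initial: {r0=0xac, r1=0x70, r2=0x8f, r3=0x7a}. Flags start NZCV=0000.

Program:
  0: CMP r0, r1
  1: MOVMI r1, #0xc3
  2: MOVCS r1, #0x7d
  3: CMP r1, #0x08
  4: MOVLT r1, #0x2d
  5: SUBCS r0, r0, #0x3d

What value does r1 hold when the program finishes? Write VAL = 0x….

[0] flags=0011 → (cmp)
[1] flags=0011 MI?F → skip
[2] flags=0011 CS?T → r1=0x7d
[3] flags=0010 → (cmp)
[4] flags=0010 LT?F → skip
[5] flags=0010 CS?T → r0=0x6f

VAL = 0x7d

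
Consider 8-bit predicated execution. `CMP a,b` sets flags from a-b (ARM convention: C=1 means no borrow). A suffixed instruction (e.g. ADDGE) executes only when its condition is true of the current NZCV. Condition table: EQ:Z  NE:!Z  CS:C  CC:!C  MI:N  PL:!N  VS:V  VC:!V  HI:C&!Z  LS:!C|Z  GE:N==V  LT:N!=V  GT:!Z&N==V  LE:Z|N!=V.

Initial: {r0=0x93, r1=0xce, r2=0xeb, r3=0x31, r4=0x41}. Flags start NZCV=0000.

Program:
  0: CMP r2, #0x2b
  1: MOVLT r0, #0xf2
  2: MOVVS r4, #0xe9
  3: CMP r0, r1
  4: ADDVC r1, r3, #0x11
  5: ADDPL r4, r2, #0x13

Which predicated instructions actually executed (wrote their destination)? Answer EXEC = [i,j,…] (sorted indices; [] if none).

EXEC = [1,4,5]

0: ✓ CMP  NZCV=1010
1: ✓ MOVLT  r0←0xf2
2: · MOVVS
3: ✓ CMP  NZCV=0010
4: ✓ ADDVC  r1←0x42
5: ✓ ADDPL  r4←0xfe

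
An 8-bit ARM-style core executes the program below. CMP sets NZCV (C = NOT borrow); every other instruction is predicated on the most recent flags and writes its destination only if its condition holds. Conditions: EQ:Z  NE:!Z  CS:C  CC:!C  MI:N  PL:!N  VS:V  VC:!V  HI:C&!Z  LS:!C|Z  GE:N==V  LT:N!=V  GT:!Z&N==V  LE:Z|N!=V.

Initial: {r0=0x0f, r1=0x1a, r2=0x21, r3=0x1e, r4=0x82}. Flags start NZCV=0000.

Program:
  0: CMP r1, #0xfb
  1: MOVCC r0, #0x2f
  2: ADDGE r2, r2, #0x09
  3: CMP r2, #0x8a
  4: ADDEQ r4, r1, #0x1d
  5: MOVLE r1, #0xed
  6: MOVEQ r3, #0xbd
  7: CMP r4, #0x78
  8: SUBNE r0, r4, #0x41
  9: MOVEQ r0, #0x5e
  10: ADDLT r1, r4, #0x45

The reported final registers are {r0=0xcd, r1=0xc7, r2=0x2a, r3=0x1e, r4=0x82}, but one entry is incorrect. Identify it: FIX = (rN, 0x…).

0: ✓ CMP  NZCV=0000
1: ✓ MOVCC  r0←0x2f
2: ✓ ADDGE  r2←0x2a
3: ✓ CMP  NZCV=1001
4: · ADDEQ
5: · MOVLE
6: · MOVEQ
7: ✓ CMP  NZCV=0011
8: ✓ SUBNE  r0←0x41
9: · MOVEQ
10: ✓ ADDLT  r1←0xc7

FIX = (r0, 0x41)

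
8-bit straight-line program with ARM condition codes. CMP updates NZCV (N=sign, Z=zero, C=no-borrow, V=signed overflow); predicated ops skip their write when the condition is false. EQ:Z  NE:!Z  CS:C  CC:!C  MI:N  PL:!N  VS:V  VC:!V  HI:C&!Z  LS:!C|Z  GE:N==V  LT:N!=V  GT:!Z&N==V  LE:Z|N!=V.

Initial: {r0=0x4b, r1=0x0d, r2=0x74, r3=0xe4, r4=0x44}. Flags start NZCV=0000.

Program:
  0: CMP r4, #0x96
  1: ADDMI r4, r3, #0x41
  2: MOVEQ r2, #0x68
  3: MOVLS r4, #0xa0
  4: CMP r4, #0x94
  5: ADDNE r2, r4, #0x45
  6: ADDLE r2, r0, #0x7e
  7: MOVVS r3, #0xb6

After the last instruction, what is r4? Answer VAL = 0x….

[0] flags=1001 → (cmp)
[1] flags=1001 MI?T → r4=0x25
[2] flags=1001 EQ?F → skip
[3] flags=1001 LS?T → r4=0xa0
[4] flags=0010 → (cmp)
[5] flags=0010 NE?T → r2=0xe5
[6] flags=0010 LE?F → skip
[7] flags=0010 VS?F → skip

VAL = 0xa0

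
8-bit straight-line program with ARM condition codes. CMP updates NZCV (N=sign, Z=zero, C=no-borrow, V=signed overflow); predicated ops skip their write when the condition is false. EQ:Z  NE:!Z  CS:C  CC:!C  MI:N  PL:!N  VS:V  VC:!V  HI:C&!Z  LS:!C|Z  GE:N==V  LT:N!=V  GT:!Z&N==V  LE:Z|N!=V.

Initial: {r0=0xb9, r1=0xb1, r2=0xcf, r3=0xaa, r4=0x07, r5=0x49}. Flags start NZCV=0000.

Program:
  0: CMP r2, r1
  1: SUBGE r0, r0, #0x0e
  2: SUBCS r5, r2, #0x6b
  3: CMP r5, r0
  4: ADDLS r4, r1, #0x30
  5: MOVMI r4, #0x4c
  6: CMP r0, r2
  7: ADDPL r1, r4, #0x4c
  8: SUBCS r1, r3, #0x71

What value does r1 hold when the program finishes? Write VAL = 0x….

[0] flags=0010 → (cmp)
[1] flags=0010 GE?T → r0=0xab
[2] flags=0010 CS?T → r5=0x64
[3] flags=1001 → (cmp)
[4] flags=1001 LS?T → r4=0xe1
[5] flags=1001 MI?T → r4=0x4c
[6] flags=1000 → (cmp)
[7] flags=1000 PL?F → skip
[8] flags=1000 CS?F → skip

VAL = 0xb1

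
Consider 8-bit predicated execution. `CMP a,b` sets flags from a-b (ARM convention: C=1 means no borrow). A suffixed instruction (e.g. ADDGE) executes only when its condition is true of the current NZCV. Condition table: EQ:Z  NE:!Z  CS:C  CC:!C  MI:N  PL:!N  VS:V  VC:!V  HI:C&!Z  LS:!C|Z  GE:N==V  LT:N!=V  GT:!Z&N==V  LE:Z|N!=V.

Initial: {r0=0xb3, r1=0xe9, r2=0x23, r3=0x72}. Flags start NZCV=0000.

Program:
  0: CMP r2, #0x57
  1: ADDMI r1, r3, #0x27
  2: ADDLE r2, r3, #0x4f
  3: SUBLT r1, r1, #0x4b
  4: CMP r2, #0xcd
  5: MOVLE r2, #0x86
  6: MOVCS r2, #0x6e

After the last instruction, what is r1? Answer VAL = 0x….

0: ✓ CMP  NZCV=1000
1: ✓ ADDMI  r1←0x99
2: ✓ ADDLE  r2←0xc1
3: ✓ SUBLT  r1←0x4e
4: ✓ CMP  NZCV=1000
5: ✓ MOVLE  r2←0x86
6: · MOVCS

VAL = 0x4e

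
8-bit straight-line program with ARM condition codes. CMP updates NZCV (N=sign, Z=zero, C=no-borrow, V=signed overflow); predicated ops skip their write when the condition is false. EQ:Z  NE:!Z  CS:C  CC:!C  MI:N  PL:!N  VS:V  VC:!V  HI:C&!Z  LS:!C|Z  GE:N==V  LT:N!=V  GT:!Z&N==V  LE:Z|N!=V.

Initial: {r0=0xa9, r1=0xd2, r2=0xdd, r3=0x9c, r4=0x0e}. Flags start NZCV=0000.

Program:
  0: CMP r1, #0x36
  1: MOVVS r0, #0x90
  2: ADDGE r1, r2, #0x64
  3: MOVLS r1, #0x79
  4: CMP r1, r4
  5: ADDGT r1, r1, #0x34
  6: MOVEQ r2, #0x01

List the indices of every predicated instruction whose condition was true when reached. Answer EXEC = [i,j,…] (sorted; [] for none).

[0] flags=1010 → (cmp)
[1] flags=1010 VS?F → skip
[2] flags=1010 GE?F → skip
[3] flags=1010 LS?F → skip
[4] flags=1010 → (cmp)
[5] flags=1010 GT?F → skip
[6] flags=1010 EQ?F → skip

EXEC = []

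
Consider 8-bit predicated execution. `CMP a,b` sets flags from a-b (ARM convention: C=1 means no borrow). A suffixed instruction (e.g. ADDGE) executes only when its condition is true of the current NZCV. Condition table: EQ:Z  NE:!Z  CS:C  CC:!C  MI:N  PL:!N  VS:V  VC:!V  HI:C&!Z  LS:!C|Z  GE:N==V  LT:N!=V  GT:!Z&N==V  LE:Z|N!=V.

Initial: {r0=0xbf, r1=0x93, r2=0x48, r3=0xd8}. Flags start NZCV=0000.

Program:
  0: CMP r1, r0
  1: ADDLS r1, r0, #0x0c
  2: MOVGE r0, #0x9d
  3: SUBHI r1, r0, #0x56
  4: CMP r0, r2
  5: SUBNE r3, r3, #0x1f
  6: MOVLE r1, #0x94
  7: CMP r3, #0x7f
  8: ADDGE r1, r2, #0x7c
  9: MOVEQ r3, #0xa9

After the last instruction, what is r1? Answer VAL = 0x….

VAL = 0x94

[0] flags=1000 → (cmp)
[1] flags=1000 LS?T → r1=0xcb
[2] flags=1000 GE?F → skip
[3] flags=1000 HI?F → skip
[4] flags=0011 → (cmp)
[5] flags=0011 NE?T → r3=0xb9
[6] flags=0011 LE?T → r1=0x94
[7] flags=0011 → (cmp)
[8] flags=0011 GE?F → skip
[9] flags=0011 EQ?F → skip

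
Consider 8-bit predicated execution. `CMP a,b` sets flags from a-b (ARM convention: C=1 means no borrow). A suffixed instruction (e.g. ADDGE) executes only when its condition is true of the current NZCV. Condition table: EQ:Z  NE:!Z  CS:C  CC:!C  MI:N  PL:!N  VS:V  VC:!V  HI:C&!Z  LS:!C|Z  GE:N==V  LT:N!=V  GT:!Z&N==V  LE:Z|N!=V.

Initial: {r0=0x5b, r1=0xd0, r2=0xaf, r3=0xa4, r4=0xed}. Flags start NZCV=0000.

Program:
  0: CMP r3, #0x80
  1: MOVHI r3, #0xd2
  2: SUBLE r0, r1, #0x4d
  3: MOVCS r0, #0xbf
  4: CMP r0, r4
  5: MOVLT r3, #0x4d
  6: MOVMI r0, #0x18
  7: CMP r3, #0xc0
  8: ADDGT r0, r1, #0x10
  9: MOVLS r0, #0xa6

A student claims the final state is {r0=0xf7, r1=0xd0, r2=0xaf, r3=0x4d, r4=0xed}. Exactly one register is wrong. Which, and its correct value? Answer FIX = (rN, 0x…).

0: ✓ CMP  NZCV=0010
1: ✓ MOVHI  r3←0xd2
2: · SUBLE
3: ✓ MOVCS  r0←0xbf
4: ✓ CMP  NZCV=1000
5: ✓ MOVLT  r3←0x4d
6: ✓ MOVMI  r0←0x18
7: ✓ CMP  NZCV=1001
8: ✓ ADDGT  r0←0xe0
9: ✓ MOVLS  r0←0xa6

FIX = (r0, 0xa6)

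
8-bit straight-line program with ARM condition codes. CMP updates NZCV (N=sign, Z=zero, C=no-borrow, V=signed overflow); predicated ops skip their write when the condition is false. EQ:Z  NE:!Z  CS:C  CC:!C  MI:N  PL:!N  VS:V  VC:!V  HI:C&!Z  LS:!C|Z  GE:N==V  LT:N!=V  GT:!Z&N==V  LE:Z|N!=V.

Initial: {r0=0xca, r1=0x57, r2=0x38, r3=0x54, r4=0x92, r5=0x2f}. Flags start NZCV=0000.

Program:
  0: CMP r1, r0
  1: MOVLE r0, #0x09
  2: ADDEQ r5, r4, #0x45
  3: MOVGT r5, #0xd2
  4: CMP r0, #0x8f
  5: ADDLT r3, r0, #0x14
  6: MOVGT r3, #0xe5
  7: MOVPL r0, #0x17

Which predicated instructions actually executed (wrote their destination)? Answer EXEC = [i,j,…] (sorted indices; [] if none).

EXEC = [3,6,7]

[0] flags=1001 → (cmp)
[1] flags=1001 LE?F → skip
[2] flags=1001 EQ?F → skip
[3] flags=1001 GT?T → r5=0xd2
[4] flags=0010 → (cmp)
[5] flags=0010 LT?F → skip
[6] flags=0010 GT?T → r3=0xe5
[7] flags=0010 PL?T → r0=0x17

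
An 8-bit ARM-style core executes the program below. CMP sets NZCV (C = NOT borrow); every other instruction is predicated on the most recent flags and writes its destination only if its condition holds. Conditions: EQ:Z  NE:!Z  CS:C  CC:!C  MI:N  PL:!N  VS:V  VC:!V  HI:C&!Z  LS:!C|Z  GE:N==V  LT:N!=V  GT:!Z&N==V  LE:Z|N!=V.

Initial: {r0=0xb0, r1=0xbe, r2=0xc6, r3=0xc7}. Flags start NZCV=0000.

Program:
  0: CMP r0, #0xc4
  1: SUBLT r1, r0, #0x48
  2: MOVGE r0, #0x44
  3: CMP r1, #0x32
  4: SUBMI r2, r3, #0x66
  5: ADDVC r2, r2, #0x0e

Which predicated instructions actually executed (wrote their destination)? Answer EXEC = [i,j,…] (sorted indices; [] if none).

EXEC = [1,5]

0: ✓ CMP  NZCV=1000
1: ✓ SUBLT  r1←0x68
2: · MOVGE
3: ✓ CMP  NZCV=0010
4: · SUBMI
5: ✓ ADDVC  r2←0xd4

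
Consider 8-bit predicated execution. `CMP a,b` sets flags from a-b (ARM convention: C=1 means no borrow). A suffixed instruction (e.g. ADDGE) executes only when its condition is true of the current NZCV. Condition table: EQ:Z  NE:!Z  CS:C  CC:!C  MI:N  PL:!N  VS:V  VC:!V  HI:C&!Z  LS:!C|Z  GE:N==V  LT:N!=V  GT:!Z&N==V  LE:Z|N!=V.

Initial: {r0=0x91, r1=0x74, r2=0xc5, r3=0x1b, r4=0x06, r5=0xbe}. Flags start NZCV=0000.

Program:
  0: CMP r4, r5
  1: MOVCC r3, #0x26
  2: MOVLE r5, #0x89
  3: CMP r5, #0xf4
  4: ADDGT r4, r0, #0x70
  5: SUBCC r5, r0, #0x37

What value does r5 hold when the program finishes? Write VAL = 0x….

VAL = 0x5a

0: ✓ CMP  NZCV=0000
1: ✓ MOVCC  r3←0x26
2: · MOVLE
3: ✓ CMP  NZCV=1000
4: · ADDGT
5: ✓ SUBCC  r5←0x5a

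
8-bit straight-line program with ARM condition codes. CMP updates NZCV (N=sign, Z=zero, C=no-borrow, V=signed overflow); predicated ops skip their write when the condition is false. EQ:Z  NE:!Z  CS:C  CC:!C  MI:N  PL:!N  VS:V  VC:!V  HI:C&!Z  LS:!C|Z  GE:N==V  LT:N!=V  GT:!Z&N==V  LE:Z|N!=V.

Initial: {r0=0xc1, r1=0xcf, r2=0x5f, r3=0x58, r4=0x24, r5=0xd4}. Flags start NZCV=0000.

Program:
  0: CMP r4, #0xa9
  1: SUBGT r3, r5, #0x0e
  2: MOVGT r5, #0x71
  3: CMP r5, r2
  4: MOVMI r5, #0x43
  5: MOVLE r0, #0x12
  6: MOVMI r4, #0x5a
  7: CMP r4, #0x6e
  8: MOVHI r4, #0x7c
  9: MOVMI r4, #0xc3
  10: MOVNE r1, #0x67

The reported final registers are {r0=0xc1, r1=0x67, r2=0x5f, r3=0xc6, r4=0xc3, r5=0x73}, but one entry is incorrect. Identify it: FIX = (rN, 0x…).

0: ✓ CMP  NZCV=0000
1: ✓ SUBGT  r3←0xc6
2: ✓ MOVGT  r5←0x71
3: ✓ CMP  NZCV=0010
4: · MOVMI
5: · MOVLE
6: · MOVMI
7: ✓ CMP  NZCV=1000
8: · MOVHI
9: ✓ MOVMI  r4←0xc3
10: ✓ MOVNE  r1←0x67

FIX = (r5, 0x71)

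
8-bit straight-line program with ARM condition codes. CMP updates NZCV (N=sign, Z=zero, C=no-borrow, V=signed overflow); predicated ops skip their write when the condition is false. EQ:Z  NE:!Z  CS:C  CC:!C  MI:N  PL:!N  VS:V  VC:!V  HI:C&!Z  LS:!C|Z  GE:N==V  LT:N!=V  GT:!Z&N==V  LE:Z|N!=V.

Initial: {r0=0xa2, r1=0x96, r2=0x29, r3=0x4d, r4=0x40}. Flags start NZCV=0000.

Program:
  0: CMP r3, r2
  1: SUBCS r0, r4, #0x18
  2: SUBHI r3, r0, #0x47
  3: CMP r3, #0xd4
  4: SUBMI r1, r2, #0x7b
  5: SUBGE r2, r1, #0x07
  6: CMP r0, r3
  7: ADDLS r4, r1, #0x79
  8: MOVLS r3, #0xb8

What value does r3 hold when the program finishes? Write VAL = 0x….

0: ✓ CMP  NZCV=0010
1: ✓ SUBCS  r0←0x28
2: ✓ SUBHI  r3←0xe1
3: ✓ CMP  NZCV=0010
4: · SUBMI
5: ✓ SUBGE  r2←0x8f
6: ✓ CMP  NZCV=0000
7: ✓ ADDLS  r4←0x0f
8: ✓ MOVLS  r3←0xb8

VAL = 0xb8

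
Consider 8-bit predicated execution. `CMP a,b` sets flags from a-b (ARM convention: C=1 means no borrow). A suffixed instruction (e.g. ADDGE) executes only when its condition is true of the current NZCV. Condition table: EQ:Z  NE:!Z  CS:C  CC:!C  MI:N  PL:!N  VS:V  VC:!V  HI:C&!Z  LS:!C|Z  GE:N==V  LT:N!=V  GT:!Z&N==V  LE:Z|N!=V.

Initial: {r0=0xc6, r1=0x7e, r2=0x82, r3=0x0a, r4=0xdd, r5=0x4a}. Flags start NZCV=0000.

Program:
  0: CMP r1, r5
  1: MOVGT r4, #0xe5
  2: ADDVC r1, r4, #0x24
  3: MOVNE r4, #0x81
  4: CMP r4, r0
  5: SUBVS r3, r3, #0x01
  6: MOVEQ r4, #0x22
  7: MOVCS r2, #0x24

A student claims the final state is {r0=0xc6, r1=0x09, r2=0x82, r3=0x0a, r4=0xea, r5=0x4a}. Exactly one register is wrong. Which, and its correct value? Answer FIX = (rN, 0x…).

0: ✓ CMP  NZCV=0010
1: ✓ MOVGT  r4←0xe5
2: ✓ ADDVC  r1←0x09
3: ✓ MOVNE  r4←0x81
4: ✓ CMP  NZCV=1000
5: · SUBVS
6: · MOVEQ
7: · MOVCS

FIX = (r4, 0x81)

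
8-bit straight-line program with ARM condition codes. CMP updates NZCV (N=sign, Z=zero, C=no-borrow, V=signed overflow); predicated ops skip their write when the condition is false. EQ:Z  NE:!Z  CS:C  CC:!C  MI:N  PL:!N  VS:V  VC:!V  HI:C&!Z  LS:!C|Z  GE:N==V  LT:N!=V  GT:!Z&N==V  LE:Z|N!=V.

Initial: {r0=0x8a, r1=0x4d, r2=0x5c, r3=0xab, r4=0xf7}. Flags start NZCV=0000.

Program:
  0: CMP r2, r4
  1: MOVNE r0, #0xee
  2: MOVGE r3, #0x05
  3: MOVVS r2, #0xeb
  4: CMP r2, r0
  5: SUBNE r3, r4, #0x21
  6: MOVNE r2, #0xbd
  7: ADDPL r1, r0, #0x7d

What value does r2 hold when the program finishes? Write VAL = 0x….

0: ✓ CMP  NZCV=0000
1: ✓ MOVNE  r0←0xee
2: ✓ MOVGE  r3←0x05
3: · MOVVS
4: ✓ CMP  NZCV=0000
5: ✓ SUBNE  r3←0xd6
6: ✓ MOVNE  r2←0xbd
7: ✓ ADDPL  r1←0x6b

VAL = 0xbd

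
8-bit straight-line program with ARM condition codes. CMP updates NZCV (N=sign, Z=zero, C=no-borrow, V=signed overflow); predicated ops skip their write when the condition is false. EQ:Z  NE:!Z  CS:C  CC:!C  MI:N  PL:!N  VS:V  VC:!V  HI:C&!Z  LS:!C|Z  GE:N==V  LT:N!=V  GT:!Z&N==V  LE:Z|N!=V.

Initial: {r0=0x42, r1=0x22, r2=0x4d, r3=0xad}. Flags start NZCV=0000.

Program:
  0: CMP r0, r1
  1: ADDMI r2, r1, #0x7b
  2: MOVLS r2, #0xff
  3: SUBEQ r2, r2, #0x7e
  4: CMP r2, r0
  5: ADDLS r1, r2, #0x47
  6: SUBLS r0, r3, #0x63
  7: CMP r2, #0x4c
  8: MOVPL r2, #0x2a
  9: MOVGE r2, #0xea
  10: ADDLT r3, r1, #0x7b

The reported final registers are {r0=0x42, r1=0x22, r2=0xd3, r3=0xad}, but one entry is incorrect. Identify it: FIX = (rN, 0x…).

FIX = (r2, 0xea)

[0] flags=0010 → (cmp)
[1] flags=0010 MI?F → skip
[2] flags=0010 LS?F → skip
[3] flags=0010 EQ?F → skip
[4] flags=0010 → (cmp)
[5] flags=0010 LS?F → skip
[6] flags=0010 LS?F → skip
[7] flags=0010 → (cmp)
[8] flags=0010 PL?T → r2=0x2a
[9] flags=0010 GE?T → r2=0xea
[10] flags=0010 LT?F → skip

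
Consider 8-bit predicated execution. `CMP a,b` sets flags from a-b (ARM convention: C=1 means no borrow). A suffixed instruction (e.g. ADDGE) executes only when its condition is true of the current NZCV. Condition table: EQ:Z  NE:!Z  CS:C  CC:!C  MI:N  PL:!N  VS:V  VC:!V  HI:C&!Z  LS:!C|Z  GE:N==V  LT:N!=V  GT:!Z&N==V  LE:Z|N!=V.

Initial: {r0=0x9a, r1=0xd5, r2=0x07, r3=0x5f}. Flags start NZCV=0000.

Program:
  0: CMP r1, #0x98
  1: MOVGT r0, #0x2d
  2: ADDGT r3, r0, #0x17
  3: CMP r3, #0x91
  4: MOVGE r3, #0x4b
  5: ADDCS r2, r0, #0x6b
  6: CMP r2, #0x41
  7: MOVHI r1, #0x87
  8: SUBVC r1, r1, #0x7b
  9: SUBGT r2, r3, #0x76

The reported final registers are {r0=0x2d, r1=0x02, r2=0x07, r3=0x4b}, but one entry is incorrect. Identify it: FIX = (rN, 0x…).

FIX = (r1, 0x5a)

0: ✓ CMP  NZCV=0010
1: ✓ MOVGT  r0←0x2d
2: ✓ ADDGT  r3←0x44
3: ✓ CMP  NZCV=1001
4: ✓ MOVGE  r3←0x4b
5: · ADDCS
6: ✓ CMP  NZCV=1000
7: · MOVHI
8: ✓ SUBVC  r1←0x5a
9: · SUBGT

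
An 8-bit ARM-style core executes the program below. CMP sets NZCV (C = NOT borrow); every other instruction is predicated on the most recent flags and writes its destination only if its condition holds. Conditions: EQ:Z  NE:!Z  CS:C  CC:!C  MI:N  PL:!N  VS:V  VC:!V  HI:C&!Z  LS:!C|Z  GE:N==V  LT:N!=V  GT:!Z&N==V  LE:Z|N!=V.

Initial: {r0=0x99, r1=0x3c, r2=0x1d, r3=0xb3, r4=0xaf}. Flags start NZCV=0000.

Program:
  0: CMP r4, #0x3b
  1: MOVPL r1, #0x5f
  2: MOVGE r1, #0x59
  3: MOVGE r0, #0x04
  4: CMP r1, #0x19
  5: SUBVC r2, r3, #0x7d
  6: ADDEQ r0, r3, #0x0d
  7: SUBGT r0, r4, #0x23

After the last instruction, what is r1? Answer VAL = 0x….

[0] flags=0011 → (cmp)
[1] flags=0011 PL?T → r1=0x5f
[2] flags=0011 GE?F → skip
[3] flags=0011 GE?F → skip
[4] flags=0010 → (cmp)
[5] flags=0010 VC?T → r2=0x36
[6] flags=0010 EQ?F → skip
[7] flags=0010 GT?T → r0=0x8c

VAL = 0x5f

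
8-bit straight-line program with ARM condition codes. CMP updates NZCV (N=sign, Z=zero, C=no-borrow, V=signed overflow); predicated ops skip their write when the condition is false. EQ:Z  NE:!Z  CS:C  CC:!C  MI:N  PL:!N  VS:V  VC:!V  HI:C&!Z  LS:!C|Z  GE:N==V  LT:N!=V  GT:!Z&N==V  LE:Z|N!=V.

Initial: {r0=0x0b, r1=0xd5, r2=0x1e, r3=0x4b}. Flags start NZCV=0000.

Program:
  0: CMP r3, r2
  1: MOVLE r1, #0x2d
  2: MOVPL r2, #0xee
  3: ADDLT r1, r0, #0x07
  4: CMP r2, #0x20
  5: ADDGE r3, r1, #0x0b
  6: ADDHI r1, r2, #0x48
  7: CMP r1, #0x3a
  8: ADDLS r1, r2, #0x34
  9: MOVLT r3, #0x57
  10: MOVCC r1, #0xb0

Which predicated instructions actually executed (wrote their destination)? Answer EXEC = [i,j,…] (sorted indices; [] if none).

0: ✓ CMP  NZCV=0010
1: · MOVLE
2: ✓ MOVPL  r2←0xee
3: · ADDLT
4: ✓ CMP  NZCV=1010
5: · ADDGE
6: ✓ ADDHI  r1←0x36
7: ✓ CMP  NZCV=1000
8: ✓ ADDLS  r1←0x22
9: ✓ MOVLT  r3←0x57
10: ✓ MOVCC  r1←0xb0

EXEC = [2,6,8,9,10]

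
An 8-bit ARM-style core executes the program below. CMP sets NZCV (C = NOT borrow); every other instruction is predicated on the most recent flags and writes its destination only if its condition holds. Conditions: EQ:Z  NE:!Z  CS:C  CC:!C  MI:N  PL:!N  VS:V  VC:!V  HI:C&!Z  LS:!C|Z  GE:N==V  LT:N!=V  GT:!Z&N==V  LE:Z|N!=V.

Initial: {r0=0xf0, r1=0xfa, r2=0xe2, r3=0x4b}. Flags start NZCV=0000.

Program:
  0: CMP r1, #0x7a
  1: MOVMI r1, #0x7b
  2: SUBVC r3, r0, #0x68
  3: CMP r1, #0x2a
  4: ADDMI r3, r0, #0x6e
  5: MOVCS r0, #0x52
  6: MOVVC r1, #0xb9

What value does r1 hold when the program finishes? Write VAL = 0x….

[0] flags=1010 → (cmp)
[1] flags=1010 MI?T → r1=0x7b
[2] flags=1010 VC?T → r3=0x88
[3] flags=0010 → (cmp)
[4] flags=0010 MI?F → skip
[5] flags=0010 CS?T → r0=0x52
[6] flags=0010 VC?T → r1=0xb9

VAL = 0xb9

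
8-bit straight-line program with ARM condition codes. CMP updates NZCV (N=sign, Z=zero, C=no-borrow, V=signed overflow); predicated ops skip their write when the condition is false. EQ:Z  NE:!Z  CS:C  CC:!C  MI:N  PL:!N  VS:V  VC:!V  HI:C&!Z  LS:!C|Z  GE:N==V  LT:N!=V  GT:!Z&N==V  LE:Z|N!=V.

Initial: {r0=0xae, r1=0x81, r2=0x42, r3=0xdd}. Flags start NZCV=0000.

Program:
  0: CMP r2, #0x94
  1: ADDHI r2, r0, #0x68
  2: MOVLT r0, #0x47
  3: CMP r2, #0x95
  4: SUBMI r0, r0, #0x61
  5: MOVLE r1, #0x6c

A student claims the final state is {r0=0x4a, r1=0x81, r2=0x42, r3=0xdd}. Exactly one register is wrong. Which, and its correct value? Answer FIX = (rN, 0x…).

FIX = (r0, 0x4d)

[0] flags=1001 → (cmp)
[1] flags=1001 HI?F → skip
[2] flags=1001 LT?F → skip
[3] flags=1001 → (cmp)
[4] flags=1001 MI?T → r0=0x4d
[5] flags=1001 LE?F → skip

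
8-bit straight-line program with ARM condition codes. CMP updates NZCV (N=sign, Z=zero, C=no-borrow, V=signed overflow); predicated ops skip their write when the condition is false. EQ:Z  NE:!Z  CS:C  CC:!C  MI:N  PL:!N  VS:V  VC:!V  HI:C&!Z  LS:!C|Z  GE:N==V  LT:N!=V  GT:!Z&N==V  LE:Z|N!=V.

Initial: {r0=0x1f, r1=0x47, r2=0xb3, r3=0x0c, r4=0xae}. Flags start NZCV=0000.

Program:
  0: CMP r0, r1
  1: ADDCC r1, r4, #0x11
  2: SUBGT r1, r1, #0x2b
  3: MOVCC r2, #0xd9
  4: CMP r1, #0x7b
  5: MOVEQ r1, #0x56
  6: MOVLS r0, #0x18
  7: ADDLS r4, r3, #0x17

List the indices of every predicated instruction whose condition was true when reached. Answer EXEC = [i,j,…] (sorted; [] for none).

EXEC = [1,3]

0: ✓ CMP  NZCV=1000
1: ✓ ADDCC  r1←0xbf
2: · SUBGT
3: ✓ MOVCC  r2←0xd9
4: ✓ CMP  NZCV=0011
5: · MOVEQ
6: · MOVLS
7: · ADDLS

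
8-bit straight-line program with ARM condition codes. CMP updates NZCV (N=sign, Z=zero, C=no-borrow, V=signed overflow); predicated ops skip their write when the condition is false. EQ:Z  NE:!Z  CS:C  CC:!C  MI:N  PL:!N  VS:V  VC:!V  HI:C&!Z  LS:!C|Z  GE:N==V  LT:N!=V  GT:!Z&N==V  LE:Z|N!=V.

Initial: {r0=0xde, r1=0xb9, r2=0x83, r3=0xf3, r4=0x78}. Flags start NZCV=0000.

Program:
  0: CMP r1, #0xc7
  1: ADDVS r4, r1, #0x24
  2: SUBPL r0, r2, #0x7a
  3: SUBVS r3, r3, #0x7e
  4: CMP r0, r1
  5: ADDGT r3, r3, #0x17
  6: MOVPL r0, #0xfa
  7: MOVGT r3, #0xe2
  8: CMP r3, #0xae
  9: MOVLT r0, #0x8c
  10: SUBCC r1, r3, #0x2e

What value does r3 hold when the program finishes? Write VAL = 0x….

0: ✓ CMP  NZCV=1000
1: · ADDVS
2: · SUBPL
3: · SUBVS
4: ✓ CMP  NZCV=0010
5: ✓ ADDGT  r3←0x0a
6: ✓ MOVPL  r0←0xfa
7: ✓ MOVGT  r3←0xe2
8: ✓ CMP  NZCV=0010
9: · MOVLT
10: · SUBCC

VAL = 0xe2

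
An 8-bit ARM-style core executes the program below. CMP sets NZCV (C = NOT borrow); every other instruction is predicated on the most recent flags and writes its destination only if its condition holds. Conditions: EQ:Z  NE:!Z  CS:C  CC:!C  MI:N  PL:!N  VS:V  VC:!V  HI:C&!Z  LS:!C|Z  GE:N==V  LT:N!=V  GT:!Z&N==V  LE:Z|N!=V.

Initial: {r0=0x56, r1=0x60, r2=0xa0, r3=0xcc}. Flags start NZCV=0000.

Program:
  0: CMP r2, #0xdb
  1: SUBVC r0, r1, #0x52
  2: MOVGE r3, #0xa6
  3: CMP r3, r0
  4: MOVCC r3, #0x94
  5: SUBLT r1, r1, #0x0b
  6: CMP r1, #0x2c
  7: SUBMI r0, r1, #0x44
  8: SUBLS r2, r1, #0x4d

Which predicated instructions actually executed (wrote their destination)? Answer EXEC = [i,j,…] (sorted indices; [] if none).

0: ✓ CMP  NZCV=1000
1: ✓ SUBVC  r0←0x0e
2: · MOVGE
3: ✓ CMP  NZCV=1010
4: · MOVCC
5: ✓ SUBLT  r1←0x55
6: ✓ CMP  NZCV=0010
7: · SUBMI
8: · SUBLS

EXEC = [1,5]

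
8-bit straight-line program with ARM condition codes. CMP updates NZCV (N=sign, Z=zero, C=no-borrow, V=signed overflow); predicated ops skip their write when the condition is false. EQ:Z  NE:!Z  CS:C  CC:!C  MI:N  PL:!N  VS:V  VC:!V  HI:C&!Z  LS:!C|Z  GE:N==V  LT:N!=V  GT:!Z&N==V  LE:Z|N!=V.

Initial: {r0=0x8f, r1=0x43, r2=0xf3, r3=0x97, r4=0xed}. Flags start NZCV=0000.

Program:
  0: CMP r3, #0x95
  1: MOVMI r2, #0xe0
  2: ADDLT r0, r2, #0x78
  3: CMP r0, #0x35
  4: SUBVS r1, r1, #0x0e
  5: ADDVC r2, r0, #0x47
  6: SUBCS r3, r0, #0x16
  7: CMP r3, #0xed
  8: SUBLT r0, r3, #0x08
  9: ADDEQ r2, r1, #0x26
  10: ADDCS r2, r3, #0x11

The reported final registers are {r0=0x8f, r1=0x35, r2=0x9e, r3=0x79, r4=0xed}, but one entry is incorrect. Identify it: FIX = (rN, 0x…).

FIX = (r2, 0xf3)

[0] flags=0010 → (cmp)
[1] flags=0010 MI?F → skip
[2] flags=0010 LT?F → skip
[3] flags=0011 → (cmp)
[4] flags=0011 VS?T → r1=0x35
[5] flags=0011 VC?F → skip
[6] flags=0011 CS?T → r3=0x79
[7] flags=1001 → (cmp)
[8] flags=1001 LT?F → skip
[9] flags=1001 EQ?F → skip
[10] flags=1001 CS?F → skip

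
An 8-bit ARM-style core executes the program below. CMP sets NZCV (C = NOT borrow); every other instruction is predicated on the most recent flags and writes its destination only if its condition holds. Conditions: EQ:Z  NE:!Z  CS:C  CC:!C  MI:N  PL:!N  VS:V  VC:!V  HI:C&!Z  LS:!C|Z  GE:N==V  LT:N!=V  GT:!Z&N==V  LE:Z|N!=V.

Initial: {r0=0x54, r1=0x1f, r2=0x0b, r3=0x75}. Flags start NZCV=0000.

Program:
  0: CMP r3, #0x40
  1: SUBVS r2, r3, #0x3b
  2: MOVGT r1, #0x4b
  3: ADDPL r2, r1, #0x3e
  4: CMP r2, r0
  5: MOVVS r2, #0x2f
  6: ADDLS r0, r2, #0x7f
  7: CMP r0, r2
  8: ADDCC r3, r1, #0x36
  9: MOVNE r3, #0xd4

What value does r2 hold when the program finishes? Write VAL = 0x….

VAL = 0x2f

0: ✓ CMP  NZCV=0010
1: · SUBVS
2: ✓ MOVGT  r1←0x4b
3: ✓ ADDPL  r2←0x89
4: ✓ CMP  NZCV=0011
5: ✓ MOVVS  r2←0x2f
6: · ADDLS
7: ✓ CMP  NZCV=0010
8: · ADDCC
9: ✓ MOVNE  r3←0xd4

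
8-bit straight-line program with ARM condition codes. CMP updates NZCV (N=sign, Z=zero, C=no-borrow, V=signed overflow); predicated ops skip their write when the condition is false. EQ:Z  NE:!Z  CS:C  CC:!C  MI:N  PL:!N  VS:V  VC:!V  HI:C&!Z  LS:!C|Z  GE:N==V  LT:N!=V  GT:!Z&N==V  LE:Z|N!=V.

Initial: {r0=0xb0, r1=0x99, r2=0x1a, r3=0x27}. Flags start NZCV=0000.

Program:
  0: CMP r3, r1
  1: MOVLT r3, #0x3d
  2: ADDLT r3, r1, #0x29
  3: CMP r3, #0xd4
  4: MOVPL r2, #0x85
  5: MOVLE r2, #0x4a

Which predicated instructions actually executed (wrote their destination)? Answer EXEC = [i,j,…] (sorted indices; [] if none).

EXEC = [4]

[0] flags=1001 → (cmp)
[1] flags=1001 LT?F → skip
[2] flags=1001 LT?F → skip
[3] flags=0000 → (cmp)
[4] flags=0000 PL?T → r2=0x85
[5] flags=0000 LE?F → skip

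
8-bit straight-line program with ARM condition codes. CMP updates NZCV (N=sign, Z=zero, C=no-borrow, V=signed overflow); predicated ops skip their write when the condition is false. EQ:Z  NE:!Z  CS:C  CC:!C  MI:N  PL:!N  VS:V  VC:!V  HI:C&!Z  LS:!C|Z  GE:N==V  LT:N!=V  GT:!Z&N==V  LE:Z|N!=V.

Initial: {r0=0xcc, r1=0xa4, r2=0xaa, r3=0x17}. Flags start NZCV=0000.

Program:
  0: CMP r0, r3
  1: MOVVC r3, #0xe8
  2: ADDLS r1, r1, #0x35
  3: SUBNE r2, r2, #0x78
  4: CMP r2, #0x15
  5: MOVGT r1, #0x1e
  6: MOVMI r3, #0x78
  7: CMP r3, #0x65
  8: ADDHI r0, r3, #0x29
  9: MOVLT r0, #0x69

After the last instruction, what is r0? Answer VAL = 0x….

VAL = 0x69

[0] flags=1010 → (cmp)
[1] flags=1010 VC?T → r3=0xe8
[2] flags=1010 LS?F → skip
[3] flags=1010 NE?T → r2=0x32
[4] flags=0010 → (cmp)
[5] flags=0010 GT?T → r1=0x1e
[6] flags=0010 MI?F → skip
[7] flags=1010 → (cmp)
[8] flags=1010 HI?T → r0=0x11
[9] flags=1010 LT?T → r0=0x69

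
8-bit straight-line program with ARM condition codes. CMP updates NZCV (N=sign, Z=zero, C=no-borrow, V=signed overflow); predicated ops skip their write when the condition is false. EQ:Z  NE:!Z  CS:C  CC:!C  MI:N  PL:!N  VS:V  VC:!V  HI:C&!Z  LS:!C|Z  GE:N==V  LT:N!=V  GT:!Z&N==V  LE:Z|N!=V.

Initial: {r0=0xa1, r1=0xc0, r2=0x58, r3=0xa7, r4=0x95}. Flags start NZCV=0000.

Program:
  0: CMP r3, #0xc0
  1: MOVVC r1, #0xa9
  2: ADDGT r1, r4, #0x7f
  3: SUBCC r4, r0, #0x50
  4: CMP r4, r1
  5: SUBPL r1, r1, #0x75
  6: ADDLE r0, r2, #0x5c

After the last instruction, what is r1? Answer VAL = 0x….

VAL = 0xa9

[0] flags=1000 → (cmp)
[1] flags=1000 VC?T → r1=0xa9
[2] flags=1000 GT?F → skip
[3] flags=1000 CC?T → r4=0x51
[4] flags=1001 → (cmp)
[5] flags=1001 PL?F → skip
[6] flags=1001 LE?F → skip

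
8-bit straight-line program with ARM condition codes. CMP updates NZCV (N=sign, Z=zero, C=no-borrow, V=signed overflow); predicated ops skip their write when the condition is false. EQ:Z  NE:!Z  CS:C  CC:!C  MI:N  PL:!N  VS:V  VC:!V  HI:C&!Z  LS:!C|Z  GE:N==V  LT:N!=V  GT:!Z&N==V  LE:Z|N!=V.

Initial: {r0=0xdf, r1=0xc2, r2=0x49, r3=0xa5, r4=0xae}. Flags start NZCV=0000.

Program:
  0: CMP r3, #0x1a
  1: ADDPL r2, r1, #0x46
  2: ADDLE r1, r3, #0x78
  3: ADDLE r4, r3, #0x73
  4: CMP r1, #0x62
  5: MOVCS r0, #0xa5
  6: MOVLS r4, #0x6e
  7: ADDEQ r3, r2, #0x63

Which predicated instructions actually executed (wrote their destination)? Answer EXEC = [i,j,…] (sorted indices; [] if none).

EXEC = [2,3,6]

0: ✓ CMP  NZCV=1010
1: · ADDPL
2: ✓ ADDLE  r1←0x1d
3: ✓ ADDLE  r4←0x18
4: ✓ CMP  NZCV=1000
5: · MOVCS
6: ✓ MOVLS  r4←0x6e
7: · ADDEQ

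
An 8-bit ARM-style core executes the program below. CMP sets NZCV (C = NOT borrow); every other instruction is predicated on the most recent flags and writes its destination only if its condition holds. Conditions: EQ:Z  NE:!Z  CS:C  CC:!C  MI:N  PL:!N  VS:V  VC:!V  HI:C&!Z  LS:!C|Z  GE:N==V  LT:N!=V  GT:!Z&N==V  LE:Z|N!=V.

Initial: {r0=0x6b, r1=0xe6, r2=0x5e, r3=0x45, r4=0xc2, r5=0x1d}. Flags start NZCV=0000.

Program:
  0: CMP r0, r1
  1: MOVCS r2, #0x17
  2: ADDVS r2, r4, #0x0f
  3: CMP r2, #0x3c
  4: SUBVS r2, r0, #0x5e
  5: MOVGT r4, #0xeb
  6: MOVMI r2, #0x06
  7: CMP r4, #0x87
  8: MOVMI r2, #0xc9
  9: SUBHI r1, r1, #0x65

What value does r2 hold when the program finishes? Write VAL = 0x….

VAL = 0x06

[0] flags=1001 → (cmp)
[1] flags=1001 CS?F → skip
[2] flags=1001 VS?T → r2=0xd1
[3] flags=1010 → (cmp)
[4] flags=1010 VS?F → skip
[5] flags=1010 GT?F → skip
[6] flags=1010 MI?T → r2=0x06
[7] flags=0010 → (cmp)
[8] flags=0010 MI?F → skip
[9] flags=0010 HI?T → r1=0x81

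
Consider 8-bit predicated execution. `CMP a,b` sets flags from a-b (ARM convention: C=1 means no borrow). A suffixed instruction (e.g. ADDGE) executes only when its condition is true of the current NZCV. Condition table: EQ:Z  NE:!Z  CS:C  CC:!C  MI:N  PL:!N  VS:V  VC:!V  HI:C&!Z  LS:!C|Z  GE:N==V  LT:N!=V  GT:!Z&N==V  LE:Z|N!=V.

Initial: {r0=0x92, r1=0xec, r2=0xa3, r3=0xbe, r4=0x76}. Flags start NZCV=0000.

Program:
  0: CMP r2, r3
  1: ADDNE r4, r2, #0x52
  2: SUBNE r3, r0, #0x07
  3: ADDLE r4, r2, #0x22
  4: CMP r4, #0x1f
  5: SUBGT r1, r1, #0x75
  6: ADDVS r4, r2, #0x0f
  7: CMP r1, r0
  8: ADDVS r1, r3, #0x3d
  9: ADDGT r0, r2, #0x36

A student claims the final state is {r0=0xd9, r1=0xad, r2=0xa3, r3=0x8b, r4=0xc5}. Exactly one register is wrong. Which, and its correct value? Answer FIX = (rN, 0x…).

FIX = (r1, 0xec)

[0] flags=1000 → (cmp)
[1] flags=1000 NE?T → r4=0xf5
[2] flags=1000 NE?T → r3=0x8b
[3] flags=1000 LE?T → r4=0xc5
[4] flags=1010 → (cmp)
[5] flags=1010 GT?F → skip
[6] flags=1010 VS?F → skip
[7] flags=0010 → (cmp)
[8] flags=0010 VS?F → skip
[9] flags=0010 GT?T → r0=0xd9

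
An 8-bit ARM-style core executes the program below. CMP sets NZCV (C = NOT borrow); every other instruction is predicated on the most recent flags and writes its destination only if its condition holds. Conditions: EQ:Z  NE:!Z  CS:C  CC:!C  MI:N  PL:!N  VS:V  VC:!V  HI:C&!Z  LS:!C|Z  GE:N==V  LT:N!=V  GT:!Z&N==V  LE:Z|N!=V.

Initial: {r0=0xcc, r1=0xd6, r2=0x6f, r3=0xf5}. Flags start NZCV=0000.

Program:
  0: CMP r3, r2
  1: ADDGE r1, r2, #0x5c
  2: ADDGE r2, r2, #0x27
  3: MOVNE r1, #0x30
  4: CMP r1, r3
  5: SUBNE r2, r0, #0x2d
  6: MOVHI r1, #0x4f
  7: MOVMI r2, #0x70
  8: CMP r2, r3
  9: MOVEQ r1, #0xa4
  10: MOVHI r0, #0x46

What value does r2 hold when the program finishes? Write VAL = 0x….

VAL = 0x9f

0: ✓ CMP  NZCV=1010
1: · ADDGE
2: · ADDGE
3: ✓ MOVNE  r1←0x30
4: ✓ CMP  NZCV=0000
5: ✓ SUBNE  r2←0x9f
6: · MOVHI
7: · MOVMI
8: ✓ CMP  NZCV=1000
9: · MOVEQ
10: · MOVHI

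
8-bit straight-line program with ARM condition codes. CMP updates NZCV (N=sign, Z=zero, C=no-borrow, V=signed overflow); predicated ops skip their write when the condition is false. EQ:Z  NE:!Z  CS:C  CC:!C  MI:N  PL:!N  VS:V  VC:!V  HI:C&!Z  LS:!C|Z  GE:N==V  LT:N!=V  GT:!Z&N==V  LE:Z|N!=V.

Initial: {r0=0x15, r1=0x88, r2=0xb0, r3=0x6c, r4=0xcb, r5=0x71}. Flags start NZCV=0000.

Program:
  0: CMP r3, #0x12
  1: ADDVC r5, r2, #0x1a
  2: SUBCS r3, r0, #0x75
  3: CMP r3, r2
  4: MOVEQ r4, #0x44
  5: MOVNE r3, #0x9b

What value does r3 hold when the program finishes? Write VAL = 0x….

VAL = 0x9b

0: ✓ CMP  NZCV=0010
1: ✓ ADDVC  r5←0xca
2: ✓ SUBCS  r3←0xa0
3: ✓ CMP  NZCV=1000
4: · MOVEQ
5: ✓ MOVNE  r3←0x9b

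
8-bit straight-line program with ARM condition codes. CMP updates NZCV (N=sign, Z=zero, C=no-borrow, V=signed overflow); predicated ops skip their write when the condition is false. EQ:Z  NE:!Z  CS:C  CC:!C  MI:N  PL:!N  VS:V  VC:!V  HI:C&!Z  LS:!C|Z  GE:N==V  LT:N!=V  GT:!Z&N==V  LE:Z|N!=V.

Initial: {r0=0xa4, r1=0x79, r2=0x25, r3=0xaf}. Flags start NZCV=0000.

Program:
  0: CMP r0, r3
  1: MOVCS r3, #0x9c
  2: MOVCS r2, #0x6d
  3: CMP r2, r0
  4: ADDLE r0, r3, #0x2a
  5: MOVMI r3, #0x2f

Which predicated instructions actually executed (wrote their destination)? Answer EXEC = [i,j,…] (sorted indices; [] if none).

EXEC = [5]

0: ✓ CMP  NZCV=1000
1: · MOVCS
2: · MOVCS
3: ✓ CMP  NZCV=1001
4: · ADDLE
5: ✓ MOVMI  r3←0x2f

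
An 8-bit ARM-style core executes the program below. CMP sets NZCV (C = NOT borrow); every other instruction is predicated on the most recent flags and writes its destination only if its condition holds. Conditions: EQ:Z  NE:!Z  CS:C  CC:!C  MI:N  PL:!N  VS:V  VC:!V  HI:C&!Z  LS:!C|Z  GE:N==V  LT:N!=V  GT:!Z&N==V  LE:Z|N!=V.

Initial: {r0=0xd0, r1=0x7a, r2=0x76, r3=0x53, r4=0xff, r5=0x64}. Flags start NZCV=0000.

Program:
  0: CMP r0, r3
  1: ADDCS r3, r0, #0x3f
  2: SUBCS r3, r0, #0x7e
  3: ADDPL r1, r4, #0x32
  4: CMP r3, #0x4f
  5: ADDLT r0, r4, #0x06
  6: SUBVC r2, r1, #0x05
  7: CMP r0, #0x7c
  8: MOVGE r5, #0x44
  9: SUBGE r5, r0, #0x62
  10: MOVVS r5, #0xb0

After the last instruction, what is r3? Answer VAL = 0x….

VAL = 0x52

0: ✓ CMP  NZCV=0011
1: ✓ ADDCS  r3←0x0f
2: ✓ SUBCS  r3←0x52
3: ✓ ADDPL  r1←0x31
4: ✓ CMP  NZCV=0010
5: · ADDLT
6: ✓ SUBVC  r2←0x2c
7: ✓ CMP  NZCV=0011
8: · MOVGE
9: · SUBGE
10: ✓ MOVVS  r5←0xb0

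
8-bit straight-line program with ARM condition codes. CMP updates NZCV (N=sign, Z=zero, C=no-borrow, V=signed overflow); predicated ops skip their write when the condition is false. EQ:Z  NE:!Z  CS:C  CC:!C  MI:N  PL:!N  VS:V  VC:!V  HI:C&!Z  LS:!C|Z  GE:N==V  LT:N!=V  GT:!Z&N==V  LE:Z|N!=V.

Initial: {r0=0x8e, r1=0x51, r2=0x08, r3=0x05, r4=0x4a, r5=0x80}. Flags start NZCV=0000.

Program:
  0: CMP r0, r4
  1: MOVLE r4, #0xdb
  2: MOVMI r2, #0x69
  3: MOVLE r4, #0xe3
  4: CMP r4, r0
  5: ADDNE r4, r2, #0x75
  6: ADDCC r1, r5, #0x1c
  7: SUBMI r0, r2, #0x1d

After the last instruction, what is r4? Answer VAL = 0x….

VAL = 0x7d

[0] flags=0011 → (cmp)
[1] flags=0011 LE?T → r4=0xdb
[2] flags=0011 MI?F → skip
[3] flags=0011 LE?T → r4=0xe3
[4] flags=0010 → (cmp)
[5] flags=0010 NE?T → r4=0x7d
[6] flags=0010 CC?F → skip
[7] flags=0010 MI?F → skip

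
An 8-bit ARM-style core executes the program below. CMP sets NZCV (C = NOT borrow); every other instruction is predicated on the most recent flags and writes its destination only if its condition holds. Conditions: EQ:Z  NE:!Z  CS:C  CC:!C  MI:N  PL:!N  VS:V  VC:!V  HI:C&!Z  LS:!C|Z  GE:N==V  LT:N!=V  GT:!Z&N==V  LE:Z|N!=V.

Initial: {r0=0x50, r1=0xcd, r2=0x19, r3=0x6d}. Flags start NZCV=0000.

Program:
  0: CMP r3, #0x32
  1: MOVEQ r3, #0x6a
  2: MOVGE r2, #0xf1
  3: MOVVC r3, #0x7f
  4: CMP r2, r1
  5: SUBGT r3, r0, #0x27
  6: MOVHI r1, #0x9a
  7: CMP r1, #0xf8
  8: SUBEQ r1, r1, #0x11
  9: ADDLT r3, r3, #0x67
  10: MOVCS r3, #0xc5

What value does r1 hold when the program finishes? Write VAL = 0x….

0: ✓ CMP  NZCV=0010
1: · MOVEQ
2: ✓ MOVGE  r2←0xf1
3: ✓ MOVVC  r3←0x7f
4: ✓ CMP  NZCV=0010
5: ✓ SUBGT  r3←0x29
6: ✓ MOVHI  r1←0x9a
7: ✓ CMP  NZCV=1000
8: · SUBEQ
9: ✓ ADDLT  r3←0x90
10: · MOVCS

VAL = 0x9a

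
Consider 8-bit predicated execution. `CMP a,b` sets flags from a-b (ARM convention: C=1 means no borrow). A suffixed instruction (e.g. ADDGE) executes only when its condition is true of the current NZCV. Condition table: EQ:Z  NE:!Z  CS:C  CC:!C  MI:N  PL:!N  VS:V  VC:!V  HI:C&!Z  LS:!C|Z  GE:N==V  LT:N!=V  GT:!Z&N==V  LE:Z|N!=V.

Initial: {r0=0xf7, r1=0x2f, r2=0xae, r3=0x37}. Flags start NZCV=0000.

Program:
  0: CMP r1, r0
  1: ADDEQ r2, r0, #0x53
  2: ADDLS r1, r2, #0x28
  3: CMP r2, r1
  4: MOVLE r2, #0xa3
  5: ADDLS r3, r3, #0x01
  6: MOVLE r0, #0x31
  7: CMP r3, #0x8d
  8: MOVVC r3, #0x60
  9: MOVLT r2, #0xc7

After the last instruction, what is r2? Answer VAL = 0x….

[0] flags=0000 → (cmp)
[1] flags=0000 EQ?F → skip
[2] flags=0000 LS?T → r1=0xd6
[3] flags=1000 → (cmp)
[4] flags=1000 LE?T → r2=0xa3
[5] flags=1000 LS?T → r3=0x38
[6] flags=1000 LE?T → r0=0x31
[7] flags=1001 → (cmp)
[8] flags=1001 VC?F → skip
[9] flags=1001 LT?F → skip

VAL = 0xa3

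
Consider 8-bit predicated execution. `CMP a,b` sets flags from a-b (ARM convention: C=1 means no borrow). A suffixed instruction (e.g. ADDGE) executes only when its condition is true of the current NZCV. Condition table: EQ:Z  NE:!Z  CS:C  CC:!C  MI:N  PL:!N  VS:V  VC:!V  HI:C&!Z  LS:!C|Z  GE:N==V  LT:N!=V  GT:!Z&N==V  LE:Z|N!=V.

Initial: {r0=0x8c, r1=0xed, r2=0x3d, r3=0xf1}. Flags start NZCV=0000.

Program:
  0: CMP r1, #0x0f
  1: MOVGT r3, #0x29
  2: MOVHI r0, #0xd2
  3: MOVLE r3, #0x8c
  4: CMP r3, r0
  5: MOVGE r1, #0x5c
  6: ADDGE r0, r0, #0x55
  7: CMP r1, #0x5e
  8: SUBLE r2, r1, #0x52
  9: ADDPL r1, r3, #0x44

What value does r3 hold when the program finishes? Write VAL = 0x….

0: ✓ CMP  NZCV=1010
1: · MOVGT
2: ✓ MOVHI  r0←0xd2
3: ✓ MOVLE  r3←0x8c
4: ✓ CMP  NZCV=1000
5: · MOVGE
6: · ADDGE
7: ✓ CMP  NZCV=1010
8: ✓ SUBLE  r2←0x9b
9: · ADDPL

VAL = 0x8c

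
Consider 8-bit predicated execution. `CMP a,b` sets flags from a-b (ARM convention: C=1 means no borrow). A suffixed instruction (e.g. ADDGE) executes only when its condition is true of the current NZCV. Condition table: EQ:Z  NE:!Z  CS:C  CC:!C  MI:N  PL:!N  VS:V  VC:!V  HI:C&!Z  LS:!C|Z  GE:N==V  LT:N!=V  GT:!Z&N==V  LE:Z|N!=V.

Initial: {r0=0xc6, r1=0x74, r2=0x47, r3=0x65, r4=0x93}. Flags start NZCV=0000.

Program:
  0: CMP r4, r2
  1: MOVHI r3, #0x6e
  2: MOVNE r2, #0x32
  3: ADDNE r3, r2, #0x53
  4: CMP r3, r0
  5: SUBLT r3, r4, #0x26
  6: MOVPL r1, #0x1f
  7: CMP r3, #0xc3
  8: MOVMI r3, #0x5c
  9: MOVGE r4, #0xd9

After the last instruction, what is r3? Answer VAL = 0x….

VAL = 0x5c

[0] flags=0011 → (cmp)
[1] flags=0011 HI?T → r3=0x6e
[2] flags=0011 NE?T → r2=0x32
[3] flags=0011 NE?T → r3=0x85
[4] flags=1000 → (cmp)
[5] flags=1000 LT?T → r3=0x6d
[6] flags=1000 PL?F → skip
[7] flags=1001 → (cmp)
[8] flags=1001 MI?T → r3=0x5c
[9] flags=1001 GE?T → r4=0xd9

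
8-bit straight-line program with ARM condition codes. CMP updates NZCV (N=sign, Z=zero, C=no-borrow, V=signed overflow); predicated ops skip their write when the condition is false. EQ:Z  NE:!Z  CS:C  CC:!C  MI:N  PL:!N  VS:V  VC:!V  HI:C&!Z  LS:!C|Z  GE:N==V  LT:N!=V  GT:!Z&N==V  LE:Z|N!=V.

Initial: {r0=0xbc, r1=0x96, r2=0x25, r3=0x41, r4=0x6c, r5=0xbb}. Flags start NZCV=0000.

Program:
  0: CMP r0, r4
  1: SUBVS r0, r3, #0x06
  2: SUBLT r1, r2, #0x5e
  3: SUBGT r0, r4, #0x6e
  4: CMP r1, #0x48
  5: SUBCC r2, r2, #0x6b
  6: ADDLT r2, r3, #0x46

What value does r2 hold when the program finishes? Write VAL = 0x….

VAL = 0x87

0: ✓ CMP  NZCV=0011
1: ✓ SUBVS  r0←0x3b
2: ✓ SUBLT  r1←0xc7
3: · SUBGT
4: ✓ CMP  NZCV=0011
5: · SUBCC
6: ✓ ADDLT  r2←0x87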